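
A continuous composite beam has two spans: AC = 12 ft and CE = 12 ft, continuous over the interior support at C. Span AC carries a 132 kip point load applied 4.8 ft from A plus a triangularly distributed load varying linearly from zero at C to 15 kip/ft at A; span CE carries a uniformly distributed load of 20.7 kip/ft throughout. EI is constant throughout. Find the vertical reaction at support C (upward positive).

R_C = 270.7 kip

Insert a hinge at C; M_C is the redundant, and each span becomes simply supported.
Discontinuity in slope at C on the released structure — sum the simple-span end rotations:
  span AC: point load 132 at a = 4.8: Pab(L + a)/(6LEI) = 1064/EI
  span AC: triangular load, peak 15: 7w₀L³/(360EI) = 504/EI
  span CE: UDL 20.7: wL³/(24EI) = 1490/EI
  relative rotation θ_0 = (1568 + 1490)/EI = 3059/EI
A unit hogging moment at C produces rotation L₁/(3EI) + L₂/(3EI) = 8/EI.
Slope continuity at C: θ_0 = M_C·8/EI, so M_C = 3059/8 = 382.4 kip·ft (hogging).
Span AC, ΣM about A with M_C applied at C: R_C^{AC}·12 = 993.6 + 382.4, so R_C^{AC} = 114.7 kip and R_A = 222 − 114.7 = 107.3 kip.
Span CE, ΣM about E: R_C^{CE}·12 = 1490 + 382.4, so R_C^{CE} = 156.1 kip and R_E = 248.4 − 156.1 = 92.34 kip.
R_C = 114.7 + 156.1 = 270.7 kip.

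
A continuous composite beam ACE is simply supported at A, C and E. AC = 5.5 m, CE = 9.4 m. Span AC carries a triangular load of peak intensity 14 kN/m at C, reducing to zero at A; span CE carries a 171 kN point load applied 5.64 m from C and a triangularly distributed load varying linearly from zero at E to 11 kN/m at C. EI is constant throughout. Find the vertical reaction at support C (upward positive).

R_C = 192.4 kN

Take M_C as the redundant. Released structure: two simple spans AC and CE with a hinge at C.
Discontinuity in slope at C on the released structure — sum the simple-span end rotations:
  span AC: triangular load, peak 14: w₀L³/(45EI) = 51.76/EI
  span CE: point load 171 at a = 5.64: Pab(L + b)/(6LEI) = 846.1/EI
  span CE: triangular load, peak 11: w₀L³/(45EI) = 203/EI
  relative rotation θ_0 = (51.76 + 1049)/EI = 1101/EI
A unit hogging moment at C produces rotation L₁/(3EI) + L₂/(3EI) = 4.967/EI.
Compatibility: M_C·(L₁+L₂)/(3EI) = θ_0, giving M_C = 221.7 kN·m (hogging).
Span AC, ΣM about A with M_C applied at C: R_C^{AC}·5.5 = 141.2 + 221.7, so R_C^{AC} = 65.97 kN and R_A = 38.5 − 65.97 = -27.47 kN.
Span CE, ΣM about E: R_C^{CE}·9.4 = 966.9 + 221.7, so R_C^{CE} = 126.4 kN and R_E = 222.7 − 126.4 = 96.25 kN.
R_C = 65.97 + 126.4 = 192.4 kN.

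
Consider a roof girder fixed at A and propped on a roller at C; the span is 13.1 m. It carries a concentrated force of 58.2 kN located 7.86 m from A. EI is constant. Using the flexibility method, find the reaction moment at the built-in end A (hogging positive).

Release the roller at C. Primary structure: cantilever fixed at A.
Deflection at C on the released cantilever, summing each load's contribution:
  point load 58.2 at a = 7.86: Pa²(3L − a)/(6EI) = 18841/EI
Flexibility coefficient — unit upward force at C: δ_{CC} = L³/(3EI) = 749.4/EI.
Compatibility at C: δ_0 − R_C·δ_{CC} = 0, so R_C = 18841/749.4 = 25.14 kN.
Moment equilibrium about A: M_A = Σ(load moments about A) − R_C·L = 457.5 − 25.14×13.1 = 128.1 kN·m.

M_A = 128.1 kN·m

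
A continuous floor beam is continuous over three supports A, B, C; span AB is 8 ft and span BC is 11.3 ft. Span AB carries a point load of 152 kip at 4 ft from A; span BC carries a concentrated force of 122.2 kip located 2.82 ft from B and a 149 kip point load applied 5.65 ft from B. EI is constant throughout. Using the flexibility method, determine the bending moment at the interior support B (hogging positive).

M_B = 411.9 kip·ft

Release continuity at B by inserting a hinge; the redundant is the internal moment M_B. The primary structure is two simply-supported spans AB and BC.
Rotations at B on the released spans (each span's end-slope, ×1/EI):
  span AB: point load 152 at a = 4: Pab(L + a)/(6LEI) = 608/EI
  span BC: point load 122.2 at a = 2.82: Pab(L + b)/(6LEI) = 852.5/EI
  span BC: point load 149 at a = 5.65: Pab(L + b)/(6LEI) = 1189/EI
  relative rotation θ_0 = (608 + 2042)/EI = 2650/EI
A unit hogging moment at B produces rotation L₁/(3EI) + L₂/(3EI) = 6.433/EI.
Slope continuity at B: θ_0 = M_B·6.433/EI, so M_B = 2650/6.433 = 411.9 kip·ft (hogging).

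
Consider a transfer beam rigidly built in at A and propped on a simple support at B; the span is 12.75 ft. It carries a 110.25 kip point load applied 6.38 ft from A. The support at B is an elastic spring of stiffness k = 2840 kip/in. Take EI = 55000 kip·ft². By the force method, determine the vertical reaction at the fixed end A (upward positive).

Remove the prop at B; the released (primary) structure is a cantilever built in at A.
Free-end deflection of the primary structure under the applied loading (downward +):
  point load 110.25 at a = 6.38: Pa²(3L − a)/(6EI) = 23837/EI
Flexibility coefficient — unit upward force at B: δ_{BB} = L³/(3EI) = 690.9/EI.
With EI = 55000 kip·ft²: δ_0 = 0.4334 ft and δ_{BB} = 0.012562 ft/kip.
Compatibility — the spring shortens by R_B/k under the reaction it provides: δ_0 − R_B·δ_{BB} = R_B/k. With 1/k = 1/(2840×12) ft/kip = 0.000029 ft/kip, R_B = δ_0 / (δ_{BB} + 1/k) = 0.4334 / (0.012562 + 0.000029) = 34.42 kip.
Vertical equilibrium: R_A = ΣP − R_B = 110.2 − 34.42 = 75.83 kip.

R_A = 75.83 kip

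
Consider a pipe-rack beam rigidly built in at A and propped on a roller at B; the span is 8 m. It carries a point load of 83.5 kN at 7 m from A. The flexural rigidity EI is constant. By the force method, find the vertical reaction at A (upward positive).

Release the roller at B. Primary structure: cantilever fixed at A.
Primary-structure tip deflection at B by superposition:
  point load 83.5 at a = 7: Pa²(3L − a)/(6EI) = 11593/EI
Tip deflection under a unit load at B: L³/(3EI) = 170.7/EI.
Compatibility at B: δ_0 − R_B·δ_{BB} = 0, so R_B = 11593/170.7 = 67.93 kN.
Vertical equilibrium: R_A = ΣP − R_B = 83.5 − 67.93 = 15.57 kN.

R_A = 15.57 kN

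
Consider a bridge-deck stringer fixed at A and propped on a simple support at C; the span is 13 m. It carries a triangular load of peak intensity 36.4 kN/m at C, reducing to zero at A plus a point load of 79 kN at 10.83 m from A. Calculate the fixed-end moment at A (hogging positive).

Remove the prop at C; the released (primary) structure is a cantilever built in at A.
Downward deflection at the released point C due to the loads:
  triangular load, peak 36.4 at the free end: 11w₀L⁴/(120EI) = 95299/EI
  point load 79 at a = 10.83: Pa²(3L − a)/(6EI) = 43503/EI
  δ_0 = 138802/EI
Flexibility coefficient — unit upward force at C: δ_{CC} = L³/(3EI) = 732.3/EI.
The prop prevents deflection at C: R_C = δ_0/δ_{CC} = 138802/732.3 = 189.5 kN.
Moment equilibrium about A: M_A = Σ(load moments about A) − R_C·L = 2906 − 189.5×13 = 442.2 kN·m.

M_A = 442.2 kN·m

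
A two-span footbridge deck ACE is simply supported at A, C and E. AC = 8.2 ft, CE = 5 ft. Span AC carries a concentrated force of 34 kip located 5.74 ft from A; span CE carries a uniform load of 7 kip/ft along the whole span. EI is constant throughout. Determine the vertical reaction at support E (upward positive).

R_E = 9.66 kip

Insert a hinge at C; M_C is the redundant, and each span becomes simply supported.
End slopes at the hinge C, treating each span as simply supported:
  span AC: point load 34 at a = 5.74: Pab(L + a)/(6LEI) = 136/EI
  span CE: UDL 7: wL³/(24EI) = 36.46/EI
  relative rotation θ_0 = (136 + 36.46)/EI = 172.5/EI
A unit hogging moment at C produces rotation L₁/(3EI) + L₂/(3EI) = 4.4/EI.
Slope continuity at C: θ_0 = M_C·4.4/EI, so M_C = 172.5/4.4 = 39.2 kip·ft (hogging).
Span CE, ΣM about E: R_C^{CE}·5 = 87.5 + 39.2, so R_C^{CE} = 25.34 kip and R_E = 35 − 25.34 = 9.66 kip.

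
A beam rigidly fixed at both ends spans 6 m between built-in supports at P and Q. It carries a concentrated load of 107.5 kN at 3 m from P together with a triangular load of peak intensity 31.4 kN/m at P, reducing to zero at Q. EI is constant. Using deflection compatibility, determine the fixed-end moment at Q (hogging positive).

M_Q = 118.3 kN·m

Take the two fixed-end moments M_P, M_Q as redundants; the released structure is the simple span PQ.
On the primary (simply-supported) span, the end slopes from the loading are:
  at P: point load 107.5 at a = 3: Pab(L + b)/(6LEI) = 241.9/EI
  at Q: point load 107.5 at a = 3: Pab(L + a)/(6LEI) = 241.9/EI
  at P: triangular load, peak 31.4: w₀L³/(45EI) = 150.7/EI
  at Q: triangular load, peak 31.4: 7w₀L³/(360EI) = 131.9/EI
  θ_P0 = 392.6/EI,  θ_Q0 = 373.8/EI
Flexibility coefficients: a unit moment at one end gives L/(3EI) there and L/(6EI) at the far end, so f₁₁ = f₂₂ = 2/EI and f₁₂ = f₂₁ = 1/EI.
Compatibility — zero rotation at each built-in end:
  2 M_P + 1 M_Q = 392.6
  1 M_P + 2 M_Q = 373.8
Solving the pair gives M_P = 137.1 kN·m and M_Q = 118.3 kN·m (hogging).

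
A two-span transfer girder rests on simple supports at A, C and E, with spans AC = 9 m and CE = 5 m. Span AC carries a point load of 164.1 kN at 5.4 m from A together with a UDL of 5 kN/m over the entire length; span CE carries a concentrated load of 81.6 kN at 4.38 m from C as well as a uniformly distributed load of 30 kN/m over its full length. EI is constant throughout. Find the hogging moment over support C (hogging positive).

M_C = 257.2 kN·m

Release continuity at C by inserting a hinge; the redundant is the internal moment M_C. The primary structure is two simply-supported spans AC and CE.
Rotations at C on the released spans (each span's end-slope, ×1/EI):
  span AC: point load 164.1 at a = 5.4: Pab(L + a)/(6LEI) = 850.7/EI
  span AC: UDL 5: wL³/(24EI) = 151.9/EI
  span CE: point load 81.6 at a = 4.38: Pab(L + b)/(6LEI) = 41.51/EI
  span CE: UDL 30: wL³/(24EI) = 156.2/EI
  relative rotation θ_0 = (1003 + 197.8)/EI = 1200/EI
A unit hogging moment at C produces rotation L₁/(3EI) + L₂/(3EI) = 4.667/EI.
Compatibility: M_C·(L₁+L₂)/(3EI) = θ_0, giving M_C = 257.2 kN·m (hogging).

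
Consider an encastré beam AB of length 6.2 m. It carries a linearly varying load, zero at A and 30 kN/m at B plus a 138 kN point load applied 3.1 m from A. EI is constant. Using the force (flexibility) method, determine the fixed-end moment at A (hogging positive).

Take the two fixed-end moments M_A, M_B as redundants; the released structure is the simple span AB.
End rotations of the released simple span under the applied load (×1/EI):
  at A: triangular load, peak 30: 7w₀L³/(360EI) = 139/EI
  at B: triangular load, peak 30: w₀L³/(45EI) = 158.9/EI
  at A: point load 138 at a = 3.1: Pab(L + b)/(6LEI) = 331.5/EI
  at B: point load 138 at a = 3.1: Pab(L + a)/(6LEI) = 331.5/EI
  θ_A0 = 470.6/EI,  θ_B0 = 490.4/EI
Flexibility coefficients: a unit moment at one end gives L/(3EI) there and L/(6EI) at the far end, so f₁₁ = f₂₂ = 2.067/EI and f₁₂ = f₂₁ = 1.033/EI.
Compatibility — zero rotation at each built-in end:
  2.067 M_A + 1.033 M_B = 470.6
  1.033 M_A + 2.067 M_B = 490.4
Solving the pair gives M_A = 145.4 kN·m and M_B = 164.6 kN·m (hogging).

M_A = 145.4 kN·m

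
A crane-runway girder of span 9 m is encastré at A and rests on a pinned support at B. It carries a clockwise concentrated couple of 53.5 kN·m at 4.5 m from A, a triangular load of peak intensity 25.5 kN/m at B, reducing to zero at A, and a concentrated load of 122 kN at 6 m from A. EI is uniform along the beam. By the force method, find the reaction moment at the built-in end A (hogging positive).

Remove the prop at B; the released (primary) structure is a cantilever built in at A.
Free-end deflection of the primary structure under the applied loading (downward +):
  clockwise couple 53.5 at a = 4.5: M₀a(2L − a)/(2EI) = 1625/EI
  triangular load, peak 25.5 at the free end: 11w₀L⁴/(120EI) = 15336/EI
  point load 122 at a = 6: Pa²(3L − a)/(6EI) = 15372/EI
  δ_0 = 32333/EI
Tip deflection under a unit load at B: L³/(3EI) = 243/EI.
The prop prevents deflection at B: R_B = δ_0/δ_{BB} = 32333/243 = 133.1 kN.
Moment equilibrium about A: M_A = Σ(load moments about A) − R_B·L = 1474 − 133.1×9 = 276.5 kN·m.

M_A = 276.5 kN·m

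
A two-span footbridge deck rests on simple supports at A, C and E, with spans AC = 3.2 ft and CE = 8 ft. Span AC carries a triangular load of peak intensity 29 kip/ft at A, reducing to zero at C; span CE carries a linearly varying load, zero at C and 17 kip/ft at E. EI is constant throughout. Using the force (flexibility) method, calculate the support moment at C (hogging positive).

Release continuity at C by inserting a hinge; the redundant is the internal moment M_C. The primary structure is two simply-supported spans AC and CE.
Discontinuity in slope at C on the released structure — sum the simple-span end rotations:
  span AC: triangular load, peak 29: 7w₀L³/(360EI) = 18.48/EI
  span CE: triangular load, peak 17: 7w₀L³/(360EI) = 169.2/EI
  relative rotation θ_0 = (18.48 + 169.2)/EI = 187.7/EI
A unit hogging moment at C produces rotation L₁/(3EI) + L₂/(3EI) = 3.733/EI.
Compatibility: M_C·(L₁+L₂)/(3EI) = θ_0, giving M_C = 50.28 kip·ft (hogging).

M_C = 50.28 kip·ft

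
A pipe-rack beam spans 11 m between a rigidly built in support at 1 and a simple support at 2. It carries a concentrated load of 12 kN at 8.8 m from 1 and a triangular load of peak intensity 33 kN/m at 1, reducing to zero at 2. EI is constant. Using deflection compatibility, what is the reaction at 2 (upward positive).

Release the roller at 2. Primary structure: cantilever fixed at 1.
Primary-structure tip deflection at 2 by superposition:
  point load 12 at a = 8.8: Pa²(3L − a)/(6EI) = 3748/EI
  triangular load, peak 33 at the fixed end: w₀L⁴/(30EI) = 16105/EI
  δ_0 = 19853/EI
Flexibility coefficient — unit upward force at 2: δ_{22} = L³/(3EI) = 443.7/EI.
Compatibility at 2: δ_0 − R_2·δ_{22} = 0, so R_2 = 19853/443.7 = 44.75 kN.

R_2 = 44.75 kN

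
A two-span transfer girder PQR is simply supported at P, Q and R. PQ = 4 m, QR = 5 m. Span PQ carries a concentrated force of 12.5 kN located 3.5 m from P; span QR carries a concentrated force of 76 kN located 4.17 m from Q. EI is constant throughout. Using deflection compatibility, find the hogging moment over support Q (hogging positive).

Insert a hinge at Q; M_Q is the redundant, and each span becomes simply supported.
End slopes at the hinge Q, treating each span as simply supported:
  span PQ: point load 12.5 at a = 3.5: Pab(L + a)/(6LEI) = 6.836/EI
  span QR: point load 76 at a = 4.17: Pab(L + b)/(6LEI) = 51.12/EI
  relative rotation θ_0 = (6.836 + 51.12)/EI = 57.95/EI
A unit hogging moment at Q produces rotation L₁/(3EI) + L₂/(3EI) = 3/EI.
Compatibility: M_Q·(L₁+L₂)/(3EI) = θ_0, giving M_Q = 19.32 kN·m (hogging).

M_Q = 19.32 kN·m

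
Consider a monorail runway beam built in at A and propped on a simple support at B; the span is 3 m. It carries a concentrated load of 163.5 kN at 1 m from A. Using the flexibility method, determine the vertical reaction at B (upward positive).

Choose R_B as the redundant. The primary structure is the cantilever fixed at A.
Primary-structure tip deflection at B by superposition:
  point load 163.5 at a = 1: Pa²(3L − a)/(6EI) = 218/EI
Tip deflection under a unit load at B: L³/(3EI) = 9/EI.
Compatibility at B: δ_0 − R_B·δ_{BB} = 0, so R_B = 218/9 = 24.22 kN.

R_B = 24.22 kN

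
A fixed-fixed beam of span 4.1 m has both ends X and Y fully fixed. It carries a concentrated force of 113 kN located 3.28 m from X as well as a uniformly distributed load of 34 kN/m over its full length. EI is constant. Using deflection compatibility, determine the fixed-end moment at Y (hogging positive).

Release both end moments; the primary structure is a simply-supported span XY with redundants M_X and M_Y.
On the primary (simply-supported) span, the end slopes from the loading are:
  at X: point load 113 at a = 3.28: Pab(L + b)/(6LEI) = 60.78/EI
  at Y: point load 113 at a = 3.28: Pab(L + a)/(6LEI) = 91.18/EI
  at X: UDL 34: wL³/(24EI) = 97.64/EI
  at Y: UDL 34: wL³/(24EI) = 97.64/EI
  θ_X0 = 158.4/EI,  θ_Y0 = 188.8/EI
Flexibility coefficients: a unit moment at one end gives L/(3EI) there and L/(6EI) at the far end, so f₁₁ = f₂₂ = 1.367/EI and f₁₂ = f₂₁ = 0.6833/EI.
Compatibility — zero rotation at each built-in end:
  1.367 M_X + 0.6833 M_Y = 158.4
  0.6833 M_X + 1.367 M_Y = 188.8
Solving the pair gives M_X = 62.45 kN·m and M_Y = 106.9 kN·m (hogging).

M_Y = 106.9 kN·m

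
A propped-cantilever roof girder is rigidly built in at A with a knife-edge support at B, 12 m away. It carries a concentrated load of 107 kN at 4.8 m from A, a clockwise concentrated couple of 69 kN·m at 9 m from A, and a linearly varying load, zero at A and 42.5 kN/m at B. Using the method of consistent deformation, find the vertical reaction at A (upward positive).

R_A = 191.4 kN

Choose R_B as the redundant. The primary structure is the cantilever fixed at A.
Downward deflection at the released point B due to the loads:
  point load 107 at a = 4.8: Pa²(3L − a)/(6EI) = 12819/EI
  clockwise couple 69 at a = 9: M₀a(2L − a)/(2EI) = 4658/EI
  triangular load, peak 42.5 at the free end: 11w₀L⁴/(120EI) = 80784/EI
  δ_0 = 98261/EI
Tip deflection under a unit load at B: L³/(3EI) = 576/EI.
The prop prevents deflection at B: R_B = δ_0/δ_{BB} = 98261/576 = 170.6 kN.
Vertical equilibrium: R_A = ΣP − R_B = 362 − 170.6 = 191.4 kN.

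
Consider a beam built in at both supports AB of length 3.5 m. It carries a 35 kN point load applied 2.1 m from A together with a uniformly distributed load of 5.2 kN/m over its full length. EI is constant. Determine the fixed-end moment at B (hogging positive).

M_B = 22.95 kN·m

Release both end moments; the primary structure is a simply-supported span AB with redundants M_A and M_B.
End rotations of the released simple span under the applied load (×1/EI):
  at A: point load 35 at a = 2.1: Pab(L + b)/(6LEI) = 24.01/EI
  at B: point load 35 at a = 2.1: Pab(L + a)/(6LEI) = 27.44/EI
  at A: UDL 5.2: wL³/(24EI) = 9.29/EI
  at B: UDL 5.2: wL³/(24EI) = 9.29/EI
  θ_A0 = 33.3/EI,  θ_B0 = 36.73/EI
Flexibility coefficients: a unit moment at one end gives L/(3EI) there and L/(6EI) at the far end, so f₁₁ = f₂₂ = 1.167/EI and f₁₂ = f₂₁ = 0.5833/EI.
Compatibility — zero rotation at each built-in end:
  1.167 M_A + 0.5833 M_B = 33.3
  0.5833 M_A + 1.167 M_B = 36.73
Solving the pair gives M_A = 17.07 kN·m and M_B = 22.95 kN·m (hogging).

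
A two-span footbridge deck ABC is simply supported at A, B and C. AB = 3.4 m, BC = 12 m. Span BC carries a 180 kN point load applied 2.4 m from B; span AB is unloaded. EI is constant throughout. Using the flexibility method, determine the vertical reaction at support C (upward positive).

Take M_B as the redundant. Released structure: two simple spans AB and BC with a hinge at B.
End slopes at the hinge B, treating each span as simply supported:
  span BC: point load 180 at a = 2.4: Pab(L + b)/(6LEI) = 1244/EI
  relative rotation θ_0 = (0 + 1244)/EI = 1244/EI
A unit hogging moment at B produces rotation L₁/(3EI) + L₂/(3EI) = 5.133/EI.
Slope continuity at B: θ_0 = M_B·5.133/EI, so M_B = 1244/5.133 = 242.4 kN·m (hogging).
Span BC, ΣM about C: R_B^{BC}·12 = 1728 + 242.4, so R_B^{BC} = 164.2 kN and R_C = 180 − 164.2 = 15.8 kN.

R_C = 15.8 kN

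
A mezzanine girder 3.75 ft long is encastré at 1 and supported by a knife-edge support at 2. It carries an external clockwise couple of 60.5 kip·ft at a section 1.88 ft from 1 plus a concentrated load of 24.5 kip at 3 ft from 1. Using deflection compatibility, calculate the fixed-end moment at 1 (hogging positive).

Release the roller at 2. Primary structure: cantilever fixed at 1.
Free-end deflection of the primary structure under the applied loading (downward +):
  clockwise couple 60.5 at a = 1.88: M₀a(2L − a)/(2EI) = 319.6/EI
  point load 24.5 at a = 3: Pa²(3L − a)/(6EI) = 303.2/EI
  δ_0 = 622.8/EI
Flexibility coefficient — unit upward force at 2: δ_{22} = L³/(3EI) = 17.58/EI.
The prop prevents deflection at 2: R_2 = δ_0/δ_{22} = 622.8/17.58 = 35.43 kip.
Moment equilibrium about 1: M_1 = Σ(load moments about 1) − R_2·L = 134 − 35.43×3.75 = 1.137 kip·ft.

M_1 = 1.137 kip·ft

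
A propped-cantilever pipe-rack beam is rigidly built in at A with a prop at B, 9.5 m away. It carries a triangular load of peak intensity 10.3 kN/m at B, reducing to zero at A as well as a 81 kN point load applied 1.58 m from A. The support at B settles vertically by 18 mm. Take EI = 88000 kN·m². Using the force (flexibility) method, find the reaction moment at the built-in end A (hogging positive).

Take the reaction at B as the redundant and release it; the primary structure is a cantilever fixed at A.
Deflection at B on the released cantilever, summing each load's contribution:
  triangular load, peak 10.3 at the free end: 11w₀L⁴/(120EI) = 7690/EI
  point load 81 at a = 1.58: Pa²(3L − a)/(6EI) = 907.2/EI
  δ_0 = 8598/EI
Flexibility coefficient — unit upward force at B: δ_{BB} = L³/(3EI) = 285.8/EI.
With EI = 88000 kN·m²: δ_0 = 0.097699 m and δ_{BB} = 0.003248 m/kN.
Compatibility — the beam at B must follow the support down by 0.018 m: δ_0 − R_B·δ_{BB} = 0.018, so R_B = (0.097699 − 0.018)/0.003248 = 24.54 kN.
Moment equilibrium about A: M_A = Σ(load moments about A) − R_B·L = 437.8 − 24.54×9.5 = 204.7 kN·m.

M_A = 204.7 kN·m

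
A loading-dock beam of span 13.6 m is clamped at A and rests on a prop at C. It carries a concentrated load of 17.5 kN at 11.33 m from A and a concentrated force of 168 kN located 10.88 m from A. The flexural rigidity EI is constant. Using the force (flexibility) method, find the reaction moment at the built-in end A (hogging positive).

Choose R_C as the redundant. The primary structure is the cantilever fixed at A.
Free-end deflection of the primary structure under the applied loading (downward +):
  point load 17.5 at a = 11.33: Pa²(3L − a)/(6EI) = 11034/EI
  point load 168 at a = 10.88: Pa²(3L − a)/(6EI) = 99169/EI
  δ_0 = 110203/EI
Flexibility coefficient — unit upward force at C: δ_{CC} = L³/(3EI) = 838.5/EI.
Compatibility at C: δ_0 − R_C·δ_{CC} = 0, so R_C = 110203/838.5 = 131.4 kN.
Moment equilibrium about A: M_A = Σ(load moments about A) − R_C·L = 2026 − 131.4×13.6 = 238.6 kN·m.

M_A = 238.6 kN·m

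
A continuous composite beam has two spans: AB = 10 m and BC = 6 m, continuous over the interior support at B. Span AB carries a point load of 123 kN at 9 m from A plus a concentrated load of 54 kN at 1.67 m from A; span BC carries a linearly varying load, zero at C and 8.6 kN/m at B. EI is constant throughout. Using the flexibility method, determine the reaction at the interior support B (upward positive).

Insert a hinge at B; M_B is the redundant, and each span becomes simply supported.
Discontinuity in slope at B on the released structure — sum the simple-span end rotations:
  span AB: point load 123 at a = 9: Pab(L + a)/(6LEI) = 350.6/EI
  span AB: point load 54 at a = 1.67: Pab(L + a)/(6LEI) = 146.1/EI
  span BC: triangular load, peak 8.6: w₀L³/(45EI) = 41.28/EI
  relative rotation θ_0 = (496.7 + 41.28)/EI = 537.9/EI
A unit hogging moment at B produces rotation L₁/(3EI) + L₂/(3EI) = 5.333/EI.
Compatibility: M_B·(L₁+L₂)/(3EI) = θ_0, giving M_B = 100.9 kN·m (hogging).
Span AB, ΣM about A with M_B applied at B: R_B^{AB}·10 = 1197 + 100.9, so R_B^{AB} = 129.8 kN and R_A = 177 − 129.8 = 47.2 kN.
Span BC, ΣM about C: R_B^{BC}·6 = 103.2 + 100.9, so R_B^{BC} = 34.01 kN and R_C = 25.8 − 34.01 = -8.211 kN.
R_B = 129.8 + 34.01 = 163.8 kN.

R_B = 163.8 kN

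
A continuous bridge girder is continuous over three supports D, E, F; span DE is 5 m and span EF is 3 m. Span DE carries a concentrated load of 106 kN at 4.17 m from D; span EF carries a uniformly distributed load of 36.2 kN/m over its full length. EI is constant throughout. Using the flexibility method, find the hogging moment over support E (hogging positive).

M_E = 57.33 kN·m

Release continuity at E by inserting a hinge; the redundant is the internal moment M_E. The primary structure is two simply-supported spans DE and EF.
Rotations at E on the released spans (each span's end-slope, ×1/EI):
  span DE: point load 106 at a = 4.17: Pab(L + a)/(6LEI) = 112.1/EI
  span EF: UDL 36.2: wL³/(24EI) = 40.73/EI
  relative rotation θ_0 = (112.1 + 40.73)/EI = 152.9/EI
A unit hogging moment at E produces rotation L₁/(3EI) + L₂/(3EI) = 2.667/EI.
Slope continuity at E: θ_0 = M_E·2.667/EI, so M_E = 152.9/2.667 = 57.33 kN·m (hogging).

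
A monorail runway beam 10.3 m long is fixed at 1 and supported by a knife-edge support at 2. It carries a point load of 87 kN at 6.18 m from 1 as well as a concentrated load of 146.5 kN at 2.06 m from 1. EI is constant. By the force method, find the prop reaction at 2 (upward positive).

R_2 = 45.79 kN

Take the reaction at 2 as the redundant and release it; the primary structure is a cantilever fixed at 1.
Free-end deflection of the primary structure under the applied loading (downward +):
  point load 87 at a = 6.18: Pa²(3L − a)/(6EI) = 13690/EI
  point load 146.5 at a = 2.06: Pa²(3L − a)/(6EI) = 2988/EI
  δ_0 = 16678/EI
Tip deflection under a unit load at 2: L³/(3EI) = 364.2/EI.
Compatibility at 2: δ_0 − R_2·δ_{22} = 0, so R_2 = 16678/364.2 = 45.79 kN.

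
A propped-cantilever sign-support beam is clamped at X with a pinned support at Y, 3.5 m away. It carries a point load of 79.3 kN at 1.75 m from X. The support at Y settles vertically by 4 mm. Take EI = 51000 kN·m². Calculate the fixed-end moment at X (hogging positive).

Remove the prop at Y; the released (primary) structure is a cantilever built in at X.
Free-end deflection of the primary structure under the applied loading (downward +):
  point load 79.3 at a = 1.75: Pa²(3L − a)/(6EI) = 354.2/EI
Flexibility coefficient — unit upward force at Y: δ_{YY} = L³/(3EI) = 14.29/EI.
With EI = 51000 kN·m²: δ_0 = 0.006944 m and δ_{YY} = 0.00028 m/kN.
Compatibility — the beam at Y must follow the support down by 0.004 m: δ_0 − R_Y·δ_{YY} = 0.004, so R_Y = (0.006944 − 0.004)/0.00028 = 10.51 kN.
Moment equilibrium about X: M_X = Σ(load moments about X) − R_Y·L = 138.8 − 10.51×3.5 = 102 kN·m.

M_X = 102 kN·m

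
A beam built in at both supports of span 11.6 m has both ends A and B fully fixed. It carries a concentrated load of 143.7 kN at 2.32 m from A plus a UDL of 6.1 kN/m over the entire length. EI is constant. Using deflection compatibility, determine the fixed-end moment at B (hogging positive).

Take the two fixed-end moments M_A, M_B as redundants; the released structure is the simple span AB.
Simple-span end rotations at A and B under the given loads:
  at A: point load 143.7 at a = 2.32: Pab(L + b)/(6LEI) = 928.1/EI
  at B: point load 143.7 at a = 2.32: Pab(L + a)/(6LEI) = 618.8/EI
  at A: UDL 6.1: wL³/(24EI) = 396.7/EI
  at B: UDL 6.1: wL³/(24EI) = 396.7/EI
  θ_A0 = 1325/EI,  θ_B0 = 1015/EI
Flexibility coefficients: a unit moment at one end gives L/(3EI) there and L/(6EI) at the far end, so f₁₁ = f₂₂ = 3.867/EI and f₁₂ = f₂₁ = 1.933/EI.
Compatibility — zero rotation at each built-in end:
  3.867 M_A + 1.933 M_B = 1325
  1.933 M_A + 3.867 M_B = 1015
Solving the pair gives M_A = 281.8 kN·m and M_B = 121.7 kN·m (hogging).

M_B = 121.7 kN·m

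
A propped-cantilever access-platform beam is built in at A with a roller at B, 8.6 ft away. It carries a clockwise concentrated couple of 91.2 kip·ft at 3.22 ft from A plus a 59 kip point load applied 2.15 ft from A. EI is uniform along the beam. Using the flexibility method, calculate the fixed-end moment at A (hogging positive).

Release the roller at B. Primary structure: cantilever fixed at A.
Primary-structure tip deflection at B by superposition:
  clockwise couple 91.2 at a = 3.22: M₀a(2L − a)/(2EI) = 2053/EI
  point load 59 at a = 2.15: Pa²(3L − a)/(6EI) = 1075/EI
  δ_0 = 3128/EI
Flexibility coefficient — unit upward force at B: δ_{BB} = L³/(3EI) = 212/EI.
Compatibility at B: δ_0 − R_B·δ_{BB} = 0, so R_B = 3128/212 = 14.75 kip.
Moment equilibrium about A: M_A = Σ(load moments about A) − R_B·L = 218.1 − 14.75×8.6 = 91.18 kip·ft.

M_A = 91.18 kip·ft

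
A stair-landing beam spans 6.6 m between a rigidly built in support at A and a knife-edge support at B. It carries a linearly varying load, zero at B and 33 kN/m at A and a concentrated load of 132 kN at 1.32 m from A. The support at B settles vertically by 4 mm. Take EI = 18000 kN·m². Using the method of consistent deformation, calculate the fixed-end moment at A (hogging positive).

Choose R_B as the redundant. The primary structure is the cantilever fixed at A.
Free-end deflection of the primary structure under the applied loading (downward +):
  triangular load, peak 33 at the fixed end: w₀L⁴/(30EI) = 2087/EI
  point load 132 at a = 1.32: Pa²(3L − a)/(6EI) = 708.4/EI
  δ_0 = 2796/EI
Flexibility coefficient — unit upward force at B: δ_{BB} = L³/(3EI) = 95.83/EI.
With EI = 18000 kN·m²: δ_0 = 0.15531 m and δ_{BB} = 0.005324 m/kN.
Compatibility — the beam at B must follow the support down by 0.004 m: δ_0 − R_B·δ_{BB} = 0.004, so R_B = (0.15531 − 0.004)/0.005324 = 28.42 kN.
Moment equilibrium about A: M_A = Σ(load moments about A) − R_B·L = 413.8 − 28.42×6.6 = 226.2 kN·m.

M_A = 226.2 kN·m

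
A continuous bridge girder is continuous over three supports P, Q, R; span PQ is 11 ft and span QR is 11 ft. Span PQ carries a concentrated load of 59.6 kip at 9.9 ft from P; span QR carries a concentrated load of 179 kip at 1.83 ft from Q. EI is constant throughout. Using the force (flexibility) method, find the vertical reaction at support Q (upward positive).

R_Q = 230.7 kip

Insert a hinge at Q; M_Q is the redundant, and each span becomes simply supported.
Rotations at Q on the released spans (each span's end-slope, ×1/EI):
  span PQ: point load 59.6 at a = 9.9: Pab(L + a)/(6LEI) = 205.5/EI
  span QR: point load 179 at a = 1.83: Pab(L + b)/(6LEI) = 918/EI
  relative rotation θ_0 = (205.5 + 918)/EI = 1124/EI
A unit hogging moment at Q produces rotation L₁/(3EI) + L₂/(3EI) = 7.333/EI.
Compatibility: M_Q·(L₁+L₂)/(3EI) = θ_0, giving M_Q = 153.2 kip·ft (hogging).
Span PQ, ΣM about P with M_Q applied at Q: R_Q^{PQ}·11 = 590 + 153.2, so R_Q^{PQ} = 67.57 kip and R_P = 59.6 − 67.57 = -7.968 kip.
Span QR, ΣM about R: R_Q^{QR}·11 = 1641 + 153.2, so R_Q^{QR} = 163.1 kip and R_R = 179 − 163.1 = 15.85 kip.
R_Q = 67.57 + 163.1 = 230.7 kip.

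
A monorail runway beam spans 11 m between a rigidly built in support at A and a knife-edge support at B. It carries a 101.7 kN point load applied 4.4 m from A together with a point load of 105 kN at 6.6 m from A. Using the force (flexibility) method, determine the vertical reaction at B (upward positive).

R_B = 66.51 kN

Remove the prop at B; the released (primary) structure is a cantilever built in at A.
Deflection at B on the released cantilever, summing each load's contribution:
  point load 101.7 at a = 4.4: Pa²(3L − a)/(6EI) = 9385/EI
  point load 105 at a = 6.6: Pa²(3L − a)/(6EI) = 20125/EI
  δ_0 = 29510/EI
Tip deflection under a unit load at B: L³/(3EI) = 443.7/EI.
Compatibility at B: δ_0 − R_B·δ_{BB} = 0, so R_B = 29510/443.7 = 66.51 kN.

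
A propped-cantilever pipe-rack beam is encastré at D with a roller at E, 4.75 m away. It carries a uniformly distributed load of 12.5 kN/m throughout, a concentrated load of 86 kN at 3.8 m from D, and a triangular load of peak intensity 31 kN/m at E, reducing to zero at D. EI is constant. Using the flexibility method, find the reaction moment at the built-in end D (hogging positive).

M_D = 115.3 kN·m

Remove the prop at E; the released (primary) structure is a cantilever built in at D.
Deflection at E on the released cantilever, summing each load's contribution:
  UDL 12.5: wL⁴/(8EI) = 795.4/EI
  point load 86 at a = 3.8: Pa²(3L − a)/(6EI) = 2163/EI
  triangular load, peak 31 at the free end: 11w₀L⁴/(120EI) = 1447/EI
  δ_0 = 4405/EI
Flexibility coefficient — unit upward force at E: δ_{EE} = L³/(3EI) = 35.72/EI.
Compatibility at E: δ_0 − R_E·δ_{EE} = 0, so R_E = 4405/35.72 = 123.3 kN.
Moment equilibrium about D: M_D = Σ(load moments about D) − R_E·L = 701 − 123.3×4.75 = 115.3 kN·m.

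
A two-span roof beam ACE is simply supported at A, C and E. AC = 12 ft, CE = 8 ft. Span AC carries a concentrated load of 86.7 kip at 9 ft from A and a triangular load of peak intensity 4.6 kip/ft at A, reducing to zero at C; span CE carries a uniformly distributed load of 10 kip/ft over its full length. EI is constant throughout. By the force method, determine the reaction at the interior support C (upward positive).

R_C = 147.1 kip

Release continuity at C by inserting a hinge; the redundant is the internal moment M_C. The primary structure is two simply-supported spans AC and CE.
Discontinuity in slope at C on the released structure — sum the simple-span end rotations:
  span AC: point load 86.7 at a = 9: Pab(L + a)/(6LEI) = 682.8/EI
  span AC: triangular load, peak 4.6: 7w₀L³/(360EI) = 154.6/EI
  span CE: UDL 10: wL³/(24EI) = 213.3/EI
  relative rotation θ_0 = (837.3 + 213.3)/EI = 1051/EI
A unit hogging moment at C produces rotation L₁/(3EI) + L₂/(3EI) = 6.667/EI.
Slope continuity at C: θ_0 = M_C·6.667/EI, so M_C = 1051/6.667 = 157.6 kip·ft (hogging).
Span AC, ΣM about A with M_C applied at C: R_C^{AC}·12 = 890.7 + 157.6, so R_C^{AC} = 87.36 kip and R_A = 114.3 − 87.36 = 26.94 kip.
Span CE, ΣM about E: R_C^{CE}·8 = 320 + 157.6, so R_C^{CE} = 59.7 kip and R_E = 80 − 59.7 = 20.3 kip.
R_C = 87.36 + 59.7 = 147.1 kip.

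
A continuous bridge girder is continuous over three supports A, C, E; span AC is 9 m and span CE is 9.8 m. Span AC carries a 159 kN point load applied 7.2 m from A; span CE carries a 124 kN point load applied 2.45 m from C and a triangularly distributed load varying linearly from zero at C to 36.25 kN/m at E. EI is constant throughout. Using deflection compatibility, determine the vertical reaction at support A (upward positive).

R_A = -2.471 kN

Insert a hinge at C; M_C is the redundant, and each span becomes simply supported.
End slopes at the hinge C, treating each span as simply supported:
  span AC: point load 159 at a = 7.2: Pab(L + a)/(6LEI) = 618.2/EI
  span CE: point load 124 at a = 2.45: Pab(L + b)/(6LEI) = 651.3/EI
  span CE: triangular load, peak 36.25: 7w₀L³/(360EI) = 663.4/EI
  relative rotation θ_0 = (618.2 + 1315)/EI = 1933/EI
A unit hogging moment at C produces rotation L₁/(3EI) + L₂/(3EI) = 6.267/EI.
Compatibility: M_C·(L₁+L₂)/(3EI) = θ_0, giving M_C = 308.4 kN·m (hogging).
Span AC, ΣM about A with M_C applied at C: R_C^{AC}·9 = 1145 + 308.4, so R_C^{AC} = 161.5 kN and R_A = 159 − 161.5 = -2.471 kN.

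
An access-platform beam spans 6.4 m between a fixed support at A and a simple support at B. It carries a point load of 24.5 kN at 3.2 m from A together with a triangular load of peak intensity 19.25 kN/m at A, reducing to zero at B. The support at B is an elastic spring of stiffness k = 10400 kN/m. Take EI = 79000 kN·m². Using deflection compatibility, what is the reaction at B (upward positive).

Take the reaction at B as the redundant and release it; the primary structure is a cantilever fixed at A.
Deflection at B on the released cantilever, summing each load's contribution:
  point load 24.5 at a = 3.2: Pa²(3L − a)/(6EI) = 669/EI
  triangular load, peak 19.25 at the fixed end: w₀L⁴/(30EI) = 1077/EI
  δ_0 = 1746/EI
Tip deflection under a unit load at B: L³/(3EI) = 87.38/EI.
With EI = 79000 kN·m²: δ_0 = 0.022096 m and δ_{BB} = 0.001106 m/kN.
Compatibility — the spring shortens by R_B/k under the reaction it provides: δ_0 − R_B·δ_{BB} = R_B/k. With 1/k = 0.000096 m/kN, R_B = δ_0 / (δ_{BB} + 1/k) = 0.022096 / (0.001106 + 0.000096) = 18.38 kN.

R_B = 18.38 kN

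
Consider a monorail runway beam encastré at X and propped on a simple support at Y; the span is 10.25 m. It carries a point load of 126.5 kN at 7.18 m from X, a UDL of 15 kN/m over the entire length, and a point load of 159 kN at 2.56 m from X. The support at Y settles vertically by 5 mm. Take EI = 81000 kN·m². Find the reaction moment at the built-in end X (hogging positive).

Release the roller at Y. Primary structure: cantilever fixed at X.
Deflection at Y on the released cantilever, summing each load's contribution:
  point load 126.5 at a = 7.18: Pa²(3L − a)/(6EI) = 25618/EI
  UDL 15: wL⁴/(8EI) = 20696/EI
  point load 159 at a = 2.56: Pa²(3L − a)/(6EI) = 4896/EI
  δ_0 = 51210/EI
Flexibility coefficient — unit upward force at Y: δ_{YY} = L³/(3EI) = 359/EI.
With EI = 81000 kN·m²: δ_0 = 0.63223 m and δ_{YY} = 0.004432 m/kN.
Compatibility — the beam at Y must follow the support down by 0.005 m: δ_0 − R_Y·δ_{YY} = 0.005, so R_Y = (0.63223 − 0.005)/0.004432 = 141.5 kN.
Moment equilibrium about X: M_X = Σ(load moments about X) − R_Y·L = 2103 − 141.5×10.25 = 652.6 kN·m.

M_X = 652.6 kN·m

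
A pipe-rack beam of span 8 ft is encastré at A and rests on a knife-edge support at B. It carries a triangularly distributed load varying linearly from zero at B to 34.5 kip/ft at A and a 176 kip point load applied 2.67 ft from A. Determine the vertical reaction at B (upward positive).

R_B = 53.74 kip

Release the roller at B. Primary structure: cantilever fixed at A.
Downward deflection at the released point B due to the loads:
  triangular load, peak 34.5 at the fixed end: w₀L⁴/(30EI) = 4710/EI
  point load 176 at a = 2.67: Pa²(3L − a)/(6EI) = 4460/EI
  δ_0 = 9171/EI
Tip deflection under a unit load at B: L³/(3EI) = 170.7/EI.
Compatibility at B: δ_0 − R_B·δ_{BB} = 0, so R_B = 9171/170.7 = 53.74 kip.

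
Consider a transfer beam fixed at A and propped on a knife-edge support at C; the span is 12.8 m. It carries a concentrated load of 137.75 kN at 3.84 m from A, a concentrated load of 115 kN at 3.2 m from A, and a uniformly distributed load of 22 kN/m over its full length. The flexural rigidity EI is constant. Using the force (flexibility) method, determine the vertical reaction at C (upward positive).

R_C = 132.2 kN

Take the reaction at C as the redundant and release it; the primary structure is a cantilever fixed at A.
Deflection at C on the released cantilever, summing each load's contribution:
  point load 137.75 at a = 3.84: Pa²(3L − a)/(6EI) = 11700/EI
  point load 115 at a = 3.2: Pa²(3L − a)/(6EI) = 6909/EI
  UDL 22: wL⁴/(8EI) = 73820/EI
  δ_0 = 92428/EI
Flexibility coefficient — unit upward force at C: δ_{CC} = L³/(3EI) = 699.1/EI.
Compatibility at C: δ_0 − R_C·δ_{CC} = 0, so R_C = 92428/699.1 = 132.2 kN.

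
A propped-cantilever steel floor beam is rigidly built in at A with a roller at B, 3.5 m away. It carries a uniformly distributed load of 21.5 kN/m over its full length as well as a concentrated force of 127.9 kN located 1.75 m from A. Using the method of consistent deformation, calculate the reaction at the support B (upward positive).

Remove the prop at B; the released (primary) structure is a cantilever built in at A.
Primary-structure tip deflection at B by superposition:
  UDL 21.5: wL⁴/(8EI) = 403.3/EI
  point load 127.9 at a = 1.75: Pa²(3L − a)/(6EI) = 571.2/EI
  δ_0 = 974.5/EI
Tip deflection under a unit load at B: L³/(3EI) = 14.29/EI.
The prop prevents deflection at B: R_B = δ_0/δ_{BB} = 974.5/14.29 = 68.19 kN.

R_B = 68.19 kN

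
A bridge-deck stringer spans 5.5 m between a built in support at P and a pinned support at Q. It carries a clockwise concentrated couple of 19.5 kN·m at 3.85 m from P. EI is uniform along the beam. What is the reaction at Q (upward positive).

Choose R_Q as the redundant. The primary structure is the cantilever fixed at P.
Primary-structure tip deflection at Q by superposition:
  clockwise couple 19.5 at a = 3.85: M₀a(2L − a)/(2EI) = 268.4/EI
Flexibility coefficient — unit upward force at Q: δ_{QQ} = L³/(3EI) = 55.46/EI.
Compatibility at Q: δ_0 − R_Q·δ_{QQ} = 0, so R_Q = 268.4/55.46 = 4.84 kN.

R_Q = 4.84 kN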